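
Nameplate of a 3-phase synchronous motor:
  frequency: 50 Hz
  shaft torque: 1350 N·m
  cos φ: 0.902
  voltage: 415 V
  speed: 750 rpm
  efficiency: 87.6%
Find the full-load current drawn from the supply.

187 A

ω = 2π×750/60 = 78.54 rad/s; P_out = τω = 1350 × 78.54 = 106029 W
P_in = P_out / η = 106029 / 0.876 = 121038 W
I_L = P_in / (√3·V_L·cosφ) = 121038 / (1.732 × 415 × 0.902) = 187 A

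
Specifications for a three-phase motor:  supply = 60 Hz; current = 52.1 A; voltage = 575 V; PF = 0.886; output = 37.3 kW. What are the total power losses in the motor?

8670 W

P_in = √3·V·I·cosφ = 1.732×575×52.1×0.886 = 45971 W
P_out = 37300 W
Losses = P_in − P_out = 45971 − 37300 = 8671 W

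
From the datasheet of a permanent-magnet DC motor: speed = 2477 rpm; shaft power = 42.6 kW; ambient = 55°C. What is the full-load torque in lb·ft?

ω = 2π × 2477/60 = 259.4 rad/s
τ = P/ω = 42600/259.4 = 164.2 N·m
In lb·ft: 164.2/1.356 = 121 lb·ft

121 lb·ft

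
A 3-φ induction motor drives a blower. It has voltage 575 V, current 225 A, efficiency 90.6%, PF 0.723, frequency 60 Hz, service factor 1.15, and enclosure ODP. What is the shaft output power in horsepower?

P_in = √3·V·I·cosφ = 1.732 × 575 × 225 × 0.723 = 162008 W
P_out = η·P_in = 0.906 × 162008 = 146779 W
= 146779/746 = 197 HP

197 HP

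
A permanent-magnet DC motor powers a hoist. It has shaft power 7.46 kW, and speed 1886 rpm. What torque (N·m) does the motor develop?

37.8 N·m

ω = 2π × 1886/60 = 197.5 rad/s
τ = P/ω = 7460/197.5 = 37.8 N·m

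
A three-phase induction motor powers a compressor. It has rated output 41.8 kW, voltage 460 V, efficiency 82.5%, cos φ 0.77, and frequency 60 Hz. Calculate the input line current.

82.6 A

P_out = 41.8 kW = 41800 W
P_in = P_out / η = 41800 / 0.825 = 50667 W
I_L = P_in / (√3·V_L·cosφ) = 50667 / (1.732 × 460 × 0.77) = 82.6 A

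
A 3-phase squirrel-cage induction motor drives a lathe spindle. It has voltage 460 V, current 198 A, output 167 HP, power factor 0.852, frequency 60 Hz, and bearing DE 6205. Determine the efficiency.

P_out = 167 × 746 = 124582 W
P_in = √3·V_L·I_L·cosφ = 1.732 × 460 × 198 × 0.852 = 134403 W
η = P_out / P_in = 124582 / 134403 = 0.927 = 92.7%

92.7 %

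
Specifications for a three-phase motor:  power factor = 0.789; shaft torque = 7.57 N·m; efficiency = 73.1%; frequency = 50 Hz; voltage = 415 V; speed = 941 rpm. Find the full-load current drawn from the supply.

1.8 A

ω = 2π×941/60 = 98.54 rad/s; P_out = τω = 7.57 × 98.54 = 746 W
P_in = P_out / η = 746 / 0.731 = 1021 W
I_L = P_in / (√3·V_L·cosφ) = 1021 / (1.732 × 415 × 0.789) = 1.8 A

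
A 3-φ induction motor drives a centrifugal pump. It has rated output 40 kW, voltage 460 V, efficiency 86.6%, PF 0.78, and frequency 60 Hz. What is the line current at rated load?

74.3 A

P_out = 40 kW = 40000 W
P_in = P_out / η = 40000 / 0.866 = 46189 W
I_L = P_in / (√3·V_L·cosφ) = 46189 / (1.732 × 460 × 0.78) = 74.3 A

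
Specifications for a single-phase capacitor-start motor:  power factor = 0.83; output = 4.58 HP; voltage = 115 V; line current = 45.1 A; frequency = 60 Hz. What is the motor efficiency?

P_out = 4.58 × 746 = 3417 W
P_in = V·I·cosφ = 115 × 45.1 × 0.83 = 4305 W
η = P_out / P_in = 3417 / 4305 = 0.794 = 79.4%

79.4 %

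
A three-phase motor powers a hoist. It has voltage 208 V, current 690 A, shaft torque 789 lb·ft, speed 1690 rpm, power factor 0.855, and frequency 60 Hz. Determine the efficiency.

89.1 %

τ = 789 lb·ft × 1.356 = 1070 N·m
ω = 2π × 1690/60 = 177 rad/s; P_out = τω = 1070 × 177 = 189390 W
P_in = √3·V_L·I_L·cosφ = 1.732 × 208 × 690 × 0.855 = 212533 W
η = P_out / P_in = 189390 / 212533 = 0.891 = 89.1%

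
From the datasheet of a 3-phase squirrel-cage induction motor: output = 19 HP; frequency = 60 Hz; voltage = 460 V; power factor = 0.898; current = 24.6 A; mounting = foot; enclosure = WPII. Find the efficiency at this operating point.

80.5 %

P_out = 19 × 746 = 14174 W
P_in = √3·V_L·I_L·cosφ = 1.732 × 460 × 24.6 × 0.898 = 17600 W
η = P_out / P_in = 14174 / 17600 = 0.805 = 80.5%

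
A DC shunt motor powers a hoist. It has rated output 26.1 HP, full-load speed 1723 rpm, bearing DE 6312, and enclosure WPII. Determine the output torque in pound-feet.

79.6 lb·ft

P_out = 26.1 × 746 = 19471 W
ω = 2π × 1723/60 = 180.4 rad/s
τ = P_out/ω = 19471/180.4 = 107.9 N·m
In lb·ft: 107.9/1.356 = 79.6 lb·ft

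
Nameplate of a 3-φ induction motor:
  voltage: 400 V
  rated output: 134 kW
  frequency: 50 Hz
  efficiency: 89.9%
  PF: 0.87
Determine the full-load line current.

247 A

P_out = 134 kW = 134000 W
P_in = P_out / η = 134000 / 0.899 = 149055 W
I_L = P_in / (√3·V_L·cosφ) = 149055 / (1.732 × 400 × 0.87) = 247 A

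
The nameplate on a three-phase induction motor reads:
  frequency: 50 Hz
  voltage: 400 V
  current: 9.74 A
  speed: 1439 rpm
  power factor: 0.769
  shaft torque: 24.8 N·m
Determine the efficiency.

72.0 %

ω = 2π × 1439/60 = 150.7 rad/s; P_out = τω = 24.8 × 150.7 = 3737 W
P_in = √3·V_L·I_L·cosφ = 1.732 × 400 × 9.74 × 0.769 = 5189 W
η = P_out / P_in = 3737 / 5189 = 0.720 = 72.0%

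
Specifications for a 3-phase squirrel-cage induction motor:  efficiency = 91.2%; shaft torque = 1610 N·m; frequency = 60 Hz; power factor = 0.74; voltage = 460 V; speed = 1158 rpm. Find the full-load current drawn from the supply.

ω = 2π×1158/60 = 121.3 rad/s; P_out = τω = 1610 × 121.3 = 195293 W
P_in = P_out / η = 195293 / 0.912 = 214137 W
I_L = P_in / (√3·V_L·cosφ) = 214137 / (1.732 × 460 × 0.74) = 363 A

363 A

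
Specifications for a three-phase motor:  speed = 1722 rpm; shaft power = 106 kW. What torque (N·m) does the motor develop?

ω = 2π × 1722/60 = 180.3 rad/s
τ = P/ω = 106000/180.3 = 588 N·m

588 N·m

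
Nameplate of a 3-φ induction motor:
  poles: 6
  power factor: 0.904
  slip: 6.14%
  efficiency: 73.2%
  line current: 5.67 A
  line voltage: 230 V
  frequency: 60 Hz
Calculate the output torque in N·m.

12.7 N·m

P_in = √3·V·I·cosφ = 1.732 × 230 × 5.67 × 0.904 = 2042 W
P_out = η·P_in = 0.732 × 2042 = 1495 W
n_s = 120×60/6 = 1200 rpm; n = 1200×(1−0.0614) = 1126 rpm
ω = 2π×1126/60 = 117.9 rad/s
τ = P_out/ω = 1495/117.9 = 12.7 N·m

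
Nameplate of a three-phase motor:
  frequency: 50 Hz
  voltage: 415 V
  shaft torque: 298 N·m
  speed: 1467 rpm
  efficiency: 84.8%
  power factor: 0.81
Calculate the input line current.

92.7 A

ω = 2π×1467/60 = 153.6 rad/s; P_out = τω = 298 × 153.6 = 45773 W
P_in = P_out / η = 45773 / 0.848 = 53978 W
I_L = P_in / (√3·V_L·cosφ) = 53978 / (1.732 × 415 × 0.81) = 92.7 A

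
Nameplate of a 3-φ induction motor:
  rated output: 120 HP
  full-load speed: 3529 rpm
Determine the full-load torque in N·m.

242 N·m

P_out = 120 × 746 = 89520 W
ω = 2π × 3529/60 = 369.6 rad/s
τ = P_out/ω = 89520/369.6 = 242 N·m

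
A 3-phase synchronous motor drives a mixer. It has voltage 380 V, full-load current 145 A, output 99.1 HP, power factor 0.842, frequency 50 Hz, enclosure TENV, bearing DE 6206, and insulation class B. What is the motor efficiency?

92.0 %

P_out = 99.1 × 746 = 73929 W
P_in = √3·V_L·I_L·cosφ = 1.732 × 380 × 145 × 0.842 = 80355 W
η = P_out / P_in = 73929 / 80355 = 0.920 = 92.0%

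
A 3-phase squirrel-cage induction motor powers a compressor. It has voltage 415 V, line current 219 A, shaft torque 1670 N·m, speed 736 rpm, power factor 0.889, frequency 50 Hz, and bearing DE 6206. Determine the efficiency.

92.0 %

ω = 2π × 736/60 = 77.07 rad/s; P_out = τω = 1670 × 77.07 = 128707 W
P_in = √3·V_L·I_L·cosφ = 1.732 × 415 × 219 × 0.889 = 139940 W
η = P_out / P_in = 128707 / 139940 = 0.920 = 92.0%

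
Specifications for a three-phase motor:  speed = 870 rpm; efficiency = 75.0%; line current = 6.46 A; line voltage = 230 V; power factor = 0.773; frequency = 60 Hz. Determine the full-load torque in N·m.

16.4 N·m

P_in = √3·V·I·cosφ = 1.732 × 230 × 6.46 × 0.773 = 1989 W
P_out = η·P_in = 0.75 × 1989 = 1492 W
n = 870 rpm
ω = 2π×870/60 = 91.11 rad/s
τ = P_out/ω = 1492/91.11 = 16.4 N·m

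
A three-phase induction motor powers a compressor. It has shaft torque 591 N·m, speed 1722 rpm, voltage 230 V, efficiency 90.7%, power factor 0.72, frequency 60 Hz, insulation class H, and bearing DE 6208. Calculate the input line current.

ω = 2π×1722/60 = 180.3 rad/s; P_out = τω = 591 × 180.3 = 106557 W
P_in = P_out / η = 106557 / 0.907 = 117483 W
I_L = P_in / (√3·V_L·cosφ) = 117483 / (1.732 × 230 × 0.72) = 410 A

410 A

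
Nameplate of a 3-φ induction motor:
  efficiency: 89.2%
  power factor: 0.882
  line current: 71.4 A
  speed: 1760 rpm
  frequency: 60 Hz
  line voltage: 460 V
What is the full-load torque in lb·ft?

179 lb·ft

P_in = √3·V·I·cosφ = 1.732 × 460 × 71.4 × 0.882 = 50173 W
P_out = η·P_in = 0.892 × 50173 = 44754 W
n = 1760 rpm
ω = 2π×1760/60 = 184.3 rad/s
τ = P_out/ω = 44754/184.3 = 242.8 N·m
In lb·ft: 242.8/1.356 = 179 lb·ft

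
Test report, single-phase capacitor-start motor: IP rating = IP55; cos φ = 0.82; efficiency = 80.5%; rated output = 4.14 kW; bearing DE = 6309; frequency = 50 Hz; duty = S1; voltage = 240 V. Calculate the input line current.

P_out = 4.14 kW = 4140 W
P_in = P_out / η = 4140 / 0.805 = 5143 W
I = P_in / (V·cosφ) = 5143 / (240 × 0.82) = 26.1 A

26.1 A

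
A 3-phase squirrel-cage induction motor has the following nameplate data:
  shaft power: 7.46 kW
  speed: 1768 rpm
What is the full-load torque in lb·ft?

29.7 lb·ft

ω = 2π × 1768/60 = 185.1 rad/s
τ = P/ω = 7460/185.1 = 40.3 N·m
In lb·ft: 40.3/1.356 = 29.7 lb·ft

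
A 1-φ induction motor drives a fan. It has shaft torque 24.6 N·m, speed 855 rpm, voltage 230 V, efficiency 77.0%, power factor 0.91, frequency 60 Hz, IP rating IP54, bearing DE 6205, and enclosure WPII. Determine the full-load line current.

13.7 A

ω = 2π×855/60 = 89.54 rad/s; P_out = τω = 24.6 × 89.54 = 2203 W
P_in = P_out / η = 2203 / 0.770 = 2861 W
I = P_in / (V·cosφ) = 2861 / (230 × 0.91) = 13.7 A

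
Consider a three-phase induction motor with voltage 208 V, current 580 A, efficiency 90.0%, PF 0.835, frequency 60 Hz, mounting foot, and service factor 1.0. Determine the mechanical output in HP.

210 HP

P_in = √3·V·I·cosφ = 1.732 × 208 × 580 × 0.835 = 174472 W
P_out = η·P_in = 0.9 × 174472 = 157025 W
= 157025/746 = 210 HP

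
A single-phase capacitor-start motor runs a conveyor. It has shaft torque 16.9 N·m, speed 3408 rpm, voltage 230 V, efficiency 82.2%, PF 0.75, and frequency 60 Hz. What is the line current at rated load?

ω = 2π×3408/60 = 356.9 rad/s; P_out = τω = 16.9 × 356.9 = 6032 W
P_in = P_out / η = 6032 / 0.822 = 7338 W
I = P_in / (V·cosφ) = 7338 / (230 × 0.75) = 42.5 A

42.5 A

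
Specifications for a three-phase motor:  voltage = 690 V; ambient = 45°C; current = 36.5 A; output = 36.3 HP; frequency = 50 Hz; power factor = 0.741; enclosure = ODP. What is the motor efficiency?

83.8 %

P_out = 36.3 × 746 = 27080 W
P_in = √3·V_L·I_L·cosφ = 1.732 × 690 × 36.5 × 0.741 = 32323 W
η = P_out / P_in = 27080 / 32323 = 0.838 = 83.8%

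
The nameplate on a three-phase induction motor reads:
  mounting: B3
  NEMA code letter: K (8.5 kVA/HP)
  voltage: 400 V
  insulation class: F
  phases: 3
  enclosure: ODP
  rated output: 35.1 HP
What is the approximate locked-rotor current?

431 A

S_LR = 8.5 × 35.1 = 298.35 kVA
I_LR = S_LR/(√3·V_L) = 298350/(1.732×400) = 431 A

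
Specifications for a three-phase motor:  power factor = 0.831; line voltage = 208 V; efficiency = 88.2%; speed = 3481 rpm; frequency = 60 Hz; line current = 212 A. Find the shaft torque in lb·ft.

113 lb·ft

P_in = √3·V·I·cosφ = 1.732 × 208 × 212 × 0.831 = 63467 W
P_out = η·P_in = 0.882 × 63467 = 55978 W
n = 3481 rpm
ω = 2π×3481/60 = 364.5 rad/s
τ = P_out/ω = 55978/364.5 = 153.6 N·m
In lb·ft: 153.6/1.356 = 113 lb·ft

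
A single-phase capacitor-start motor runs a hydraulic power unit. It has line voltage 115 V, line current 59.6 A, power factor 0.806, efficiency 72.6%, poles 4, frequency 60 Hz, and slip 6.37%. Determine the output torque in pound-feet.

16.8 lb·ft

P_in = V·I·cosφ = 115 × 59.6 × 0.806 = 5524 W
P_out = η·P_in = 0.726 × 5524 = 4010 W
n_s = 120×60/4 = 1800 rpm; n = 1800×(1−0.0637) = 1685 rpm
ω = 2π×1685/60 = 176.5 rad/s
τ = P_out/ω = 4010/176.5 = 22.72 N·m
In lb·ft: 22.72/1.356 = 16.8 lb·ft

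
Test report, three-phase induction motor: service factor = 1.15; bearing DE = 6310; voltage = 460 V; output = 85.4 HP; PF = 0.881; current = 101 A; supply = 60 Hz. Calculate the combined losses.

7190 W

P_in = √3·V·I·cosφ = 1.732×460×101×0.881 = 70893 W
P_out = 85.4×746 = 63708 W
Losses = P_in − P_out = 70893 − 63708 = 7185 W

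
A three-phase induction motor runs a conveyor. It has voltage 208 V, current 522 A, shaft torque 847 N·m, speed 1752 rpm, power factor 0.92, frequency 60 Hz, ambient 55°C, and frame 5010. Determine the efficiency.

ω = 2π × 1752/60 = 183.5 rad/s; P_out = τω = 847 × 183.5 = 155425 W
P_in = √3·V_L·I_L·cosφ = 1.732 × 208 × 522 × 0.92 = 173009 W
η = P_out / P_in = 155425 / 173009 = 0.898 = 89.8%

89.8 %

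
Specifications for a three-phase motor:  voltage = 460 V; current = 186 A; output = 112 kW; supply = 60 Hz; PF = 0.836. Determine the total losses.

11900 W

P_in = √3·V·I·cosφ = 1.732×460×186×0.836 = 123887 W
P_out = 112000 W
Losses = P_in − P_out = 123887 − 112000 = 11887 W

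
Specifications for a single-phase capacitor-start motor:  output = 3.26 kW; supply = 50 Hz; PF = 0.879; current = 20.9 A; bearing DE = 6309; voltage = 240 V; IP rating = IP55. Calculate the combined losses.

1.15 kW

P_in = V·I·cosφ = 240×20.9×0.879 = 4409 W
P_out = 3260 W
Losses = P_in − P_out = 4409 − 3260 = 1149 W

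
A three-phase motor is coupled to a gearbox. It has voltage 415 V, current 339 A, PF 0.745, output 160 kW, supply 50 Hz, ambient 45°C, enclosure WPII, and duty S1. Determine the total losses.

21.5 kW

P_in = √3·V·I·cosφ = 1.732×415×339×0.745 = 181531 W
P_out = 160000 W
Losses = P_in − P_out = 181531 − 160000 = 21531 W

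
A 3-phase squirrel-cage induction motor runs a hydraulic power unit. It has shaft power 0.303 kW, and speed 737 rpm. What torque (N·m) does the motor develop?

3.93 N·m

ω = 2π × 737/60 = 77.18 rad/s
τ = P/ω = 303/77.18 = 3.93 N·m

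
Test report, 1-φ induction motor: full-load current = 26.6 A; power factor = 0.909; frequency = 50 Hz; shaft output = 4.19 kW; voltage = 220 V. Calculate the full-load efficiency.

78.8 %

P_out = 4.19 kW = 4190 W
P_in = V·I·cosφ = 220 × 26.6 × 0.909 = 5319 W
η = P_out / P_in = 4190 / 5319 = 0.788 = 78.8%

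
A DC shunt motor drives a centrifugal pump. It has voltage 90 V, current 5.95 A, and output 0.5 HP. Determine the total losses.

163 W

P_in = V·I = 90×5.95 = 536 W
P_out = 0.5×746 = 373 W
Losses = P_in − P_out = 536 − 373 = 163 W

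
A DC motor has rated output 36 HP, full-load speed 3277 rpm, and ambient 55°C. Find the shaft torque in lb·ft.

57.7 lb·ft

P_out = 36 × 746 = 26856 W
ω = 2π × 3277/60 = 343.2 rad/s
τ = P_out/ω = 26856/343.2 = 78.25 N·m
In lb·ft: 78.25/1.356 = 57.7 lb·ft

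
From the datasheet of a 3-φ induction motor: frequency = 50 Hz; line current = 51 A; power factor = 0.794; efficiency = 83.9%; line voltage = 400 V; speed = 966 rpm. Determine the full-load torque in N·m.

233 N·m

P_in = √3·V·I·cosφ = 1.732 × 400 × 51 × 0.794 = 28054 W
P_out = η·P_in = 0.839 × 28054 = 23537 W
n = 966 rpm
ω = 2π×966/60 = 101.2 rad/s
τ = P_out/ω = 23537/101.2 = 233 N·m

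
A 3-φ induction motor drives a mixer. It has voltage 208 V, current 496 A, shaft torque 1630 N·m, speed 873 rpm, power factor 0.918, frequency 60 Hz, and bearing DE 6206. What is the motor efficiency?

ω = 2π × 873/60 = 91.42 rad/s; P_out = τω = 1630 × 91.42 = 149015 W
P_in = √3·V_L·I_L·cosφ = 1.732 × 208 × 496 × 0.918 = 164035 W
η = P_out / P_in = 149015 / 164035 = 0.908 = 90.8%

90.8 %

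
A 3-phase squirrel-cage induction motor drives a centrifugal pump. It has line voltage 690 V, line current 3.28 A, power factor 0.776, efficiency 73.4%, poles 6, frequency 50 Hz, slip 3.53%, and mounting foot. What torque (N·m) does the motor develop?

22.1 N·m

P_in = √3·V·I·cosφ = 1.732 × 690 × 3.28 × 0.776 = 3042 W
P_out = η·P_in = 0.734 × 3042 = 2233 W
n_s = 120×50/6 = 1000 rpm; n = 1000×(1−0.0353) = 965 rpm
ω = 2π×965/60 = 101.1 rad/s
τ = P_out/ω = 2233/101.1 = 22.1 N·m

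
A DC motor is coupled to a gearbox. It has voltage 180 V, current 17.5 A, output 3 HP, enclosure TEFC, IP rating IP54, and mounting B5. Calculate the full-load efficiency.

P_out = 3 × 746 = 2238 W
P_in = V·I = 180 × 17.5 = 3150 W
η = P_out / P_in = 2238 / 3150 = 0.710 = 71.0%

71.0 %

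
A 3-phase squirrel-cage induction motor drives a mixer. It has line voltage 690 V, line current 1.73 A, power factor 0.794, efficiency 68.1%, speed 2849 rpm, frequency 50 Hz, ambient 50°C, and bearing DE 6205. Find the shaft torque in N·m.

P_in = √3·V·I·cosφ = 1.732 × 690 × 1.73 × 0.794 = 1642 W
P_out = η·P_in = 0.681 × 1642 = 1118 W
n = 2849 rpm
ω = 2π×2849/60 = 298.3 rad/s
τ = P_out/ω = 1118/298.3 = 3.75 N·m

3.75 N·m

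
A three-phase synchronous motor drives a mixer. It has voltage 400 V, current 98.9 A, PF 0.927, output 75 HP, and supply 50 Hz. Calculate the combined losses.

7.57 kW

P_in = √3·V·I·cosφ = 1.732×400×98.9×0.927 = 63516 W
P_out = 75×746 = 55950 W
Losses = P_in − P_out = 63516 − 55950 = 7566 W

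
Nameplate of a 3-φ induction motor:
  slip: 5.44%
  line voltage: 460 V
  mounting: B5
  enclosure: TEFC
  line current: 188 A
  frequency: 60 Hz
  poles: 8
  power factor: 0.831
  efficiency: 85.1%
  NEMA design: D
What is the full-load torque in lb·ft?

877 lb·ft

P_in = √3·V·I·cosφ = 1.732 × 460 × 188 × 0.831 = 124470 W
P_out = η·P_in = 0.851 × 124470 = 105924 W
n_s = 120×60/8 = 900 rpm; n = 900×(1−0.0544) = 851 rpm
ω = 2π×851/60 = 89.12 rad/s
τ = P_out/ω = 105924/89.12 = 1189 N·m
In lb·ft: 1189/1.356 = 877 lb·ft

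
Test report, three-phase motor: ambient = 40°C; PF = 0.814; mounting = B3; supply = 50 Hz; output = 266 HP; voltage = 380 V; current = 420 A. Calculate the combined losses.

P_in = √3·V·I·cosφ = 1.732×380×420×0.814 = 225012 W
P_out = 266×746 = 198436 W
Losses = P_in − P_out = 225012 − 198436 = 26576 W

26.6 kW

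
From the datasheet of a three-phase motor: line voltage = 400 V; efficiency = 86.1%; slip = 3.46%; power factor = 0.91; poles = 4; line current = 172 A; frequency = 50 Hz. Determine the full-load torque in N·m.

616 N·m

P_in = √3·V·I·cosφ = 1.732 × 400 × 172 × 0.91 = 108437 W
P_out = η·P_in = 0.861 × 108437 = 93364 W
n_s = 120×50/4 = 1500 rpm; n = 1500×(1−0.0346) = 1448 rpm
ω = 2π×1448/60 = 151.6 rad/s
τ = P_out/ω = 93364/151.6 = 616 N·m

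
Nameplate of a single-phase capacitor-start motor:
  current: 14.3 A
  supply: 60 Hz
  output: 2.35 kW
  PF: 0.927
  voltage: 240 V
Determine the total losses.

831 W

P_in = V·I·cosφ = 240×14.3×0.927 = 3181 W
P_out = 2350 W
Losses = P_in − P_out = 3181 − 2350 = 831 W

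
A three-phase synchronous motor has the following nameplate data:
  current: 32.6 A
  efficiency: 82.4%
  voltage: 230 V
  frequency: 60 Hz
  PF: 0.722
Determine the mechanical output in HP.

P_in = √3·V·I·cosφ = 1.732 × 230 × 32.6 × 0.722 = 9376 W
P_out = η·P_in = 0.824 × 9376 = 7726 W
= 7726/746 = 10.4 HP

10.4 HP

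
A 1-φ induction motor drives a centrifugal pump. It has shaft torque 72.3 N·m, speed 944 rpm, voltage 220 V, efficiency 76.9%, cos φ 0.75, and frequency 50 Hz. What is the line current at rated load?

56.3 A

ω = 2π×944/60 = 98.86 rad/s; P_out = τω = 72.3 × 98.86 = 7148 W
P_in = P_out / η = 7148 / 0.769 = 9295 W
I = P_in / (V·cosφ) = 9295 / (220 × 0.75) = 56.3 A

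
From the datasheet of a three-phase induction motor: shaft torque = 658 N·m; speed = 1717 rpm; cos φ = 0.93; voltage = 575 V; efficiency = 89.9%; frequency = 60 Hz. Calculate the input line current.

ω = 2π×1717/60 = 179.8 rad/s; P_out = τω = 658 × 179.8 = 118308 W
P_in = P_out / η = 118308 / 0.899 = 131600 W
I_L = P_in / (√3·V_L·cosφ) = 131600 / (1.732 × 575 × 0.93) = 142 A

142 A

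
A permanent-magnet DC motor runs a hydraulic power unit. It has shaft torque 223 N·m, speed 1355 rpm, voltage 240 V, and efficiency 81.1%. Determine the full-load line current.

163 A

ω = 2π×1355/60 = 141.9 rad/s; P_out = τω = 223 × 141.9 = 31644 W
P_in = P_out / η = 31644 / 0.811 = 39018 W
I = P_in / V = 39018 / 240 = 163 A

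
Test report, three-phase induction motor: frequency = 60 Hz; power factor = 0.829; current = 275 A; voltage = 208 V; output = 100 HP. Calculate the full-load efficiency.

P_out = 100 × 746 = 74600 W
P_in = √3·V_L·I_L·cosφ = 1.732 × 208 × 275 × 0.829 = 82129 W
η = P_out / P_in = 74600 / 82129 = 0.908 = 90.8%

90.8 %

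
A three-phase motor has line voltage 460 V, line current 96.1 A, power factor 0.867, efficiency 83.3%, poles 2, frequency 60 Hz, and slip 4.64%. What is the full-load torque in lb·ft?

P_in = √3·V·I·cosφ = 1.732 × 460 × 96.1 × 0.867 = 66382 W
P_out = η·P_in = 0.833 × 66382 = 55296 W
n_s = 120×60/2 = 3600 rpm; n = 3600×(1−0.0464) = 3433 rpm
ω = 2π×3433/60 = 359.5 rad/s
τ = P_out/ω = 55296/359.5 = 153.8 N·m
In lb·ft: 153.8/1.356 = 113 lb·ft

113 lb·ft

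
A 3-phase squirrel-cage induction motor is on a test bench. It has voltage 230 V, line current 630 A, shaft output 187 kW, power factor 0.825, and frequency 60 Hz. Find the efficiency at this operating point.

90.3 %

P_out = 187 kW = 187000 W
P_in = √3·V_L·I_L·cosφ = 1.732 × 230 × 630 × 0.825 = 207048 W
η = P_out / P_in = 187000 / 207048 = 0.903 = 90.3%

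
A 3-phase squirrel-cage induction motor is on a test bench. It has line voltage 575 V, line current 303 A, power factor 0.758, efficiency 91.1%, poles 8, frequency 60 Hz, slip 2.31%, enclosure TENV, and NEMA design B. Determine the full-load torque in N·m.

P_in = √3·V·I·cosφ = 1.732 × 575 × 303 × 0.758 = 228732 W
P_out = η·P_in = 0.911 × 228732 = 208375 W
n_s = 120×60/8 = 900 rpm; n = 900×(1−0.0231) = 879 rpm
ω = 2π×879/60 = 92.05 rad/s
τ = P_out/ω = 208375/92.05 = 2260 N·m

2260 N·m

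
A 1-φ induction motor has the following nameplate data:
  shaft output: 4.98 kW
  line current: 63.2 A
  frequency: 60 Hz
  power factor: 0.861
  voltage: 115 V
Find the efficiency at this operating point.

P_out = 4.98 kW = 4980 W
P_in = V·I·cosφ = 115 × 63.2 × 0.861 = 6258 W
η = P_out / P_in = 4980 / 6258 = 0.796 = 79.6%

79.6 %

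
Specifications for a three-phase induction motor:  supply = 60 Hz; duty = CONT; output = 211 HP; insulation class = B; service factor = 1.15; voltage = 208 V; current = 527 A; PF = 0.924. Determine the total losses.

P_in = √3·V·I·cosφ = 1.732×208×527×0.924 = 175426 W
P_out = 211×746 = 157406 W
Losses = P_in − P_out = 175426 − 157406 = 18020 W

18 kW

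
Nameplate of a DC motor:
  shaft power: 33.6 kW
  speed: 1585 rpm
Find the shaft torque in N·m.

ω = 2π × 1585/60 = 166 rad/s
τ = P/ω = 33600/166 = 202 N·m

202 N·m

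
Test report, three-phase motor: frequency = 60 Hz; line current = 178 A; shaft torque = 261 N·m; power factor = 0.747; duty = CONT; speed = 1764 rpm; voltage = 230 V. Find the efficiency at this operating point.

ω = 2π × 1764/60 = 184.7 rad/s; P_out = τω = 261 × 184.7 = 48207 W
P_in = √3·V_L·I_L·cosφ = 1.732 × 230 × 178 × 0.747 = 52968 W
η = P_out / P_in = 48207 / 52968 = 0.910 = 91.0%

91.0 %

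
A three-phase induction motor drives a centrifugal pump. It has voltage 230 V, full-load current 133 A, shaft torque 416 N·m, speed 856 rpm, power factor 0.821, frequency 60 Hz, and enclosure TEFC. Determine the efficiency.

85.7 %

ω = 2π × 856/60 = 89.64 rad/s; P_out = τω = 416 × 89.64 = 37290 W
P_in = √3·V_L·I_L·cosφ = 1.732 × 230 × 133 × 0.821 = 43498 W
η = P_out / P_in = 37290 / 43498 = 0.857 = 85.7%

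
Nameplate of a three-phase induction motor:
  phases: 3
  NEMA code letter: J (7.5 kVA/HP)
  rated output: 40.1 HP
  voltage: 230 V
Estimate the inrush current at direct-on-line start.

755 A

S_LR = 7.5 × 40.1 = 300.75 kVA
I_LR = S_LR/(√3·V_L) = 300750/(1.732×230) = 755 A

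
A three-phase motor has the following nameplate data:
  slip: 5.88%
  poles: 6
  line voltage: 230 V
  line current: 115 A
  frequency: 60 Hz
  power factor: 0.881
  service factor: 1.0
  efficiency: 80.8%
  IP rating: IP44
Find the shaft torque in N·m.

P_in = √3·V·I·cosφ = 1.732 × 230 × 115 × 0.881 = 40360 W
P_out = η·P_in = 0.808 × 40360 = 32611 W
n_s = 120×60/6 = 1200 rpm; n = 1200×(1−0.0588) = 1129 rpm
ω = 2π×1129/60 = 118.2 rad/s
τ = P_out/ω = 32611/118.2 = 276 N·m

276 N·m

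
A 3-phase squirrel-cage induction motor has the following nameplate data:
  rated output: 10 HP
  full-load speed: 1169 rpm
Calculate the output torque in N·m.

P_out = 10 × 746 = 7460 W
ω = 2π × 1169/60 = 122.4 rad/s
τ = P_out/ω = 7460/122.4 = 60.9 N·m

60.9 N·m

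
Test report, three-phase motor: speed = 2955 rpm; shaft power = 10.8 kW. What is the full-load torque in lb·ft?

25.7 lb·ft

ω = 2π × 2955/60 = 309.4 rad/s
τ = P/ω = 10800/309.4 = 34.91 N·m
In lb·ft: 34.91/1.356 = 25.7 lb·ft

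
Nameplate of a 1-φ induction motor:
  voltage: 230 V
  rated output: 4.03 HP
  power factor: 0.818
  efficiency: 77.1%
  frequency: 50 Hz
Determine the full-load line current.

P_out = 4.03 × 746 = 3006 W
P_in = P_out / η = 3006 / 0.771 = 3899 W
I = P_in / (V·cosφ) = 3899 / (230 × 0.818) = 20.7 A

20.7 A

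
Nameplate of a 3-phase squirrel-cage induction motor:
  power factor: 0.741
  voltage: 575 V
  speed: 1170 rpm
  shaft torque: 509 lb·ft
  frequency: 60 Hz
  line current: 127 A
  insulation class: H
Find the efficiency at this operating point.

90.2 %

τ = 509 lb·ft × 1.356 = 690.2 N·m
ω = 2π × 1170/60 = 122.5 rad/s; P_out = τω = 690.2 × 122.5 = 84550 W
P_in = √3·V_L·I_L·cosφ = 1.732 × 575 × 127 × 0.741 = 93721 W
η = P_out / P_in = 84550 / 93721 = 0.902 = 90.2%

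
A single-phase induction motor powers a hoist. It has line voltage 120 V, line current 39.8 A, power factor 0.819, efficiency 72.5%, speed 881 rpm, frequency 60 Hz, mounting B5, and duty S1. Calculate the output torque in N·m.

P_in = V·I·cosφ = 120 × 39.8 × 0.819 = 3912 W
P_out = η·P_in = 0.725 × 3912 = 2836 W
n = 881 rpm
ω = 2π×881/60 = 92.26 rad/s
τ = P_out/ω = 2836/92.26 = 30.7 N·m

30.7 N·m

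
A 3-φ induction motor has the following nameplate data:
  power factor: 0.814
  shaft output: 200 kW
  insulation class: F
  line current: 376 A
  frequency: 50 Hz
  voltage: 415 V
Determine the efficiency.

90.9 %

P_out = 200 kW = 200000 W
P_in = √3·V_L·I_L·cosφ = 1.732 × 415 × 376 × 0.814 = 219993 W
η = P_out / P_in = 200000 / 219993 = 0.909 = 90.9%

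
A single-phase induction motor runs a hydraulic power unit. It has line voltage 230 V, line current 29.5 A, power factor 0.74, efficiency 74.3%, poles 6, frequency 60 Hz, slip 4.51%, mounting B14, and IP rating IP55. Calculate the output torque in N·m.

P_in = V·I·cosφ = 230 × 29.5 × 0.74 = 5021 W
P_out = η·P_in = 0.743 × 5021 = 3731 W
n_s = 120×60/6 = 1200 rpm; n = 1200×(1−0.0451) = 1146 rpm
ω = 2π×1146/60 = 120 rad/s
τ = P_out/ω = 3731/120 = 31.1 N·m

31.1 N·m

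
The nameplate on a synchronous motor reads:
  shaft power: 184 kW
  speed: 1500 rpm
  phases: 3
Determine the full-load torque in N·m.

1170 N·m

ω = 2π × 1500/60 = 157.1 rad/s
τ = P/ω = 184000/157.1 = 1170 N·m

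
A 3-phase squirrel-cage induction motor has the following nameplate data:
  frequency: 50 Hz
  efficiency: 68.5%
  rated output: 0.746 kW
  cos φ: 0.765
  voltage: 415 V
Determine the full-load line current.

1.98 A

P_out = 0.746 kW = 746 W
P_in = P_out / η = 746 / 0.685 = 1089 W
I_L = P_in / (√3·V_L·cosφ) = 1089 / (1.732 × 415 × 0.765) = 1.98 A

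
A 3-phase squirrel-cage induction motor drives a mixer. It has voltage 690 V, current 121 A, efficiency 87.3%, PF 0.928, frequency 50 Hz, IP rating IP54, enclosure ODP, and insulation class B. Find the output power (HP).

P_in = √3·V·I·cosφ = 1.732 × 690 × 121 × 0.928 = 134193 W
P_out = η·P_in = 0.873 × 134193 = 117150 W
= 117150/746 = 157 HP

157 HP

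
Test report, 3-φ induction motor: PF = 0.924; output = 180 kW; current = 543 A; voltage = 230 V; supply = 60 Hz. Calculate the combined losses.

P_in = √3·V·I·cosφ = 1.732×230×543×0.924 = 199870 W
P_out = 180000 W
Losses = P_in − P_out = 199870 − 180000 = 19870 W

19.9 kW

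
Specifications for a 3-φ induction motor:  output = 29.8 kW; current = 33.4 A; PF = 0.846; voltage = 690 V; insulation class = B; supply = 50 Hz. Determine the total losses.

P_in = √3·V·I·cosφ = 1.732×690×33.4×0.846 = 33769 W
P_out = 29800 W
Losses = P_in − P_out = 33769 − 29800 = 3969 W

3970 W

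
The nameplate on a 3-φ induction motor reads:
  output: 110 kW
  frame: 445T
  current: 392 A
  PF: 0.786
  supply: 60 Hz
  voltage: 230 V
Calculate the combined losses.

P_in = √3·V·I·cosφ = 1.732×230×392×0.786 = 122739 W
P_out = 110000 W
Losses = P_in − P_out = 122739 − 110000 = 12739 W

12700 W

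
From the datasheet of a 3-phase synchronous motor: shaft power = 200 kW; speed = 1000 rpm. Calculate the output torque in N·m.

1910 N·m

ω = 2π × 1000/60 = 104.7 rad/s
τ = P/ω = 200000/104.7 = 1910 N·m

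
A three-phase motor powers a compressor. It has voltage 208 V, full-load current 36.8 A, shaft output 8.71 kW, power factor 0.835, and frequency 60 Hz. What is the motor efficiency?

78.7 %

P_out = 8.71 kW = 8710 W
P_in = √3·V_L·I_L·cosφ = 1.732 × 208 × 36.8 × 0.835 = 11070 W
η = P_out / P_in = 8710 / 11070 = 0.787 = 78.7%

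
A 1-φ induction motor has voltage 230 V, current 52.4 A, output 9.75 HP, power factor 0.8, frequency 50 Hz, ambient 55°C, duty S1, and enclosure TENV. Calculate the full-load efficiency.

P_out = 9.75 × 746 = 7274 W
P_in = V·I·cosφ = 230 × 52.4 × 0.8 = 9642 W
η = P_out / P_in = 7274 / 9642 = 0.754 = 75.4%

75.4 %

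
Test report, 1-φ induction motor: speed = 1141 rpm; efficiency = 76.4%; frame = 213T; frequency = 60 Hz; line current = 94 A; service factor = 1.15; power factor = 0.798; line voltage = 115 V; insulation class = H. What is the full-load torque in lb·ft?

P_in = V·I·cosφ = 115 × 94 × 0.798 = 8626 W
P_out = η·P_in = 0.764 × 8626 = 6590 W
n = 1141 rpm
ω = 2π×1141/60 = 119.5 rad/s
τ = P_out/ω = 6590/119.5 = 55.15 N·m
In lb·ft: 55.15/1.356 = 40.7 lb·ft

40.7 lb·ft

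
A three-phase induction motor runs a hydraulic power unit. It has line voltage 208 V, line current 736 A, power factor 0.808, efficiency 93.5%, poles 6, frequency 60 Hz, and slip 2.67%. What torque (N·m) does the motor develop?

P_in = √3·V·I·cosφ = 1.732 × 208 × 736 × 0.808 = 214240 W
P_out = η·P_in = 0.935 × 214240 = 200314 W
n_s = 120×60/6 = 1200 rpm; n = 1200×(1−0.0267) = 1168 rpm
ω = 2π×1168/60 = 122.3 rad/s
τ = P_out/ω = 200314/122.3 = 1640 N·m

1640 N·m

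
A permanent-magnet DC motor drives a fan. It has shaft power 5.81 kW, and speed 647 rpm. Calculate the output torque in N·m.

85.8 N·m

ω = 2π × 647/60 = 67.75 rad/s
τ = P/ω = 5810/67.75 = 85.8 N·m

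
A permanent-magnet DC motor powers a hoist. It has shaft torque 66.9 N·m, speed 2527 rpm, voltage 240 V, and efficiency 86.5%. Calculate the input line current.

ω = 2π×2527/60 = 264.6 rad/s; P_out = τω = 66.9 × 264.6 = 17702 W
P_in = P_out / η = 17702 / 0.865 = 20465 W
I = P_in / V = 20465 / 240 = 85.3 A

85.3 A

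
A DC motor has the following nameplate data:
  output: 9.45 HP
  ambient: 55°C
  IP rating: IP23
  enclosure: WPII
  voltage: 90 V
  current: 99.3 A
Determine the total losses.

1.89 kW

P_in = V·I = 90×99.3 = 8937 W
P_out = 9.45×746 = 7050 W
Losses = P_in − P_out = 8937 − 7050 = 1887 W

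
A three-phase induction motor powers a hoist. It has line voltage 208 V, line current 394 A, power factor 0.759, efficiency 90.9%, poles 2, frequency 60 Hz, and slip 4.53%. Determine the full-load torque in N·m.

272 N·m

P_in = √3·V·I·cosφ = 1.732 × 208 × 394 × 0.759 = 107733 W
P_out = η·P_in = 0.909 × 107733 = 97929 W
n_s = 120×60/2 = 3600 rpm; n = 3600×(1−0.0453) = 3437 rpm
ω = 2π×3437/60 = 359.9 rad/s
τ = P_out/ω = 97929/359.9 = 272 N·m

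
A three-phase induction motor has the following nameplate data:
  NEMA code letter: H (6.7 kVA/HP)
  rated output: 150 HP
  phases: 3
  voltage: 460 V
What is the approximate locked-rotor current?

S_LR = 6.7 × 150 = 1005 kVA
I_LR = S_LR/(√3·V_L) = 1005000/(1.732×460) = 1260 A

1260 A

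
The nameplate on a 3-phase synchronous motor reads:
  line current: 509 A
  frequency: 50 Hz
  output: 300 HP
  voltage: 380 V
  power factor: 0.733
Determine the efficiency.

P_out = 300 × 746 = 223800 W
P_in = √3·V_L·I_L·cosφ = 1.732 × 380 × 509 × 0.733 = 245558 W
η = P_out / P_in = 223800 / 245558 = 0.911 = 91.1%

91.1 %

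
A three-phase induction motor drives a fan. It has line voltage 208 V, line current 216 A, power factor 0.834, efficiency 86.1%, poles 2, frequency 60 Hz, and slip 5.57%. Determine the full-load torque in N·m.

157 N·m

P_in = √3·V·I·cosφ = 1.732 × 208 × 216 × 0.834 = 64898 W
P_out = η·P_in = 0.861 × 64898 = 55877 W
n_s = 120×60/2 = 3600 rpm; n = 3600×(1−0.0557) = 3399 rpm
ω = 2π×3399/60 = 355.9 rad/s
τ = P_out/ω = 55877/355.9 = 157 N·m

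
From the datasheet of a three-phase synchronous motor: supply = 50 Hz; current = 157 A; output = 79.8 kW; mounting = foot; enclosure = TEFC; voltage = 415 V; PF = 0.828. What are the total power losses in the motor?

13.6 kW

P_in = √3·V·I·cosφ = 1.732×415×157×0.828 = 93439 W
P_out = 79800 W
Losses = P_in − P_out = 93439 − 79800 = 13639 W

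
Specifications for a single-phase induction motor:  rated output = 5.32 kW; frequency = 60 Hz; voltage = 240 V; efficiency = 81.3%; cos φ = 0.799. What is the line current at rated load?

P_out = 5.32 kW = 5320 W
P_in = P_out / η = 5320 / 0.813 = 6544 W
I = P_in / (V·cosφ) = 6544 / (240 × 0.799) = 34.1 A

34.1 A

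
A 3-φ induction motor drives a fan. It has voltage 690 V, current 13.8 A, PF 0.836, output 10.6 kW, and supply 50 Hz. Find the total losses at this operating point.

3.19 kW

P_in = √3·V·I·cosφ = 1.732×690×13.8×0.836 = 13787 W
P_out = 10600 W
Losses = P_in − P_out = 13787 − 10600 = 3187 W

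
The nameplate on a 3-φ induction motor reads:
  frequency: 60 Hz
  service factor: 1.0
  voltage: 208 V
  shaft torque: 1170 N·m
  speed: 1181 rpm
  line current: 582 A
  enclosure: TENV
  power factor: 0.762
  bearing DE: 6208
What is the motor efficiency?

ω = 2π × 1181/60 = 123.7 rad/s; P_out = τω = 1170 × 123.7 = 144729 W
P_in = √3·V_L·I_L·cosφ = 1.732 × 208 × 582 × 0.762 = 159768 W
η = P_out / P_in = 144729 / 159768 = 0.906 = 90.6%

90.6 %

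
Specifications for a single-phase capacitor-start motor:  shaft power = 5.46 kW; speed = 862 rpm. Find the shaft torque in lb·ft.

ω = 2π × 862/60 = 90.27 rad/s
τ = P/ω = 5460/90.27 = 60.49 N·m
In lb·ft: 60.49/1.356 = 44.6 lb·ft

44.6 lb·ft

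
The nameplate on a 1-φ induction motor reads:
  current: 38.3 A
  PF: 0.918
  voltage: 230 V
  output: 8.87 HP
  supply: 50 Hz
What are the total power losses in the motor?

P_in = V·I·cosφ = 230×38.3×0.918 = 8087 W
P_out = 8.87×746 = 6617 W
Losses = P_in − P_out = 8087 − 6617 = 1470 W

1470 W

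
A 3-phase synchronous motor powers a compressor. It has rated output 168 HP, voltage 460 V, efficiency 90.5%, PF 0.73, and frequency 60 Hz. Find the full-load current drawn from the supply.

238 A

P_out = 168 × 746 = 125328 W
P_in = P_out / η = 125328 / 0.905 = 138484 W
I_L = P_in / (√3·V_L·cosφ) = 138484 / (1.732 × 460 × 0.73) = 238 A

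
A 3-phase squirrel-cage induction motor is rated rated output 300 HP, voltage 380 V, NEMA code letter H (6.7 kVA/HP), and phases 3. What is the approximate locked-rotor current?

3050 A

S_LR = 6.7 × 300 = 2010 kVA
I_LR = S_LR/(√3·V_L) = 2010000/(1.732×380) = 3050 A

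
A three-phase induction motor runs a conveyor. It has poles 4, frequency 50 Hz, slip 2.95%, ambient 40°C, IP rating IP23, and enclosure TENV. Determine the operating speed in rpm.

n_s = 120f/p = 120×50/4 = 1500 rpm
n = n_s(1 − s) = 1500 × (1 − 0.0295) = 1456 rpm

1456 rpm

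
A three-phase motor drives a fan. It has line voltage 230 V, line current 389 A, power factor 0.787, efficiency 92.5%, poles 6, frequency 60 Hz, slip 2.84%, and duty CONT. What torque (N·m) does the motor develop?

P_in = √3·V·I·cosφ = 1.732 × 230 × 389 × 0.787 = 121955 W
P_out = η·P_in = 0.925 × 121955 = 112808 W
n_s = 120×60/6 = 1200 rpm; n = 1200×(1−0.0284) = 1166 rpm
ω = 2π×1166/60 = 122.1 rad/s
τ = P_out/ω = 112808/122.1 = 924 N·m

924 N·m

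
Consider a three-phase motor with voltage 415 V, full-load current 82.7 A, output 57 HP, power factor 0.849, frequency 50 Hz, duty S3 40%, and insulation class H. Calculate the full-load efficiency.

84.3 %

P_out = 57 × 746 = 42522 W
P_in = √3·V_L·I_L·cosφ = 1.732 × 415 × 82.7 × 0.849 = 50467 W
η = P_out / P_in = 42522 / 50467 = 0.843 = 84.3%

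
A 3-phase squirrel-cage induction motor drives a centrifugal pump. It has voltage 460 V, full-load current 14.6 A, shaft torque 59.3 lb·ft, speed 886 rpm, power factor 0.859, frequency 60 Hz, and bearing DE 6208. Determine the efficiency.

τ = 59.3 lb·ft × 1.356 = 80.41 N·m
ω = 2π × 886/60 = 92.78 rad/s; P_out = τω = 80.41 × 92.78 = 7460 W
P_in = √3·V_L·I_L·cosφ = 1.732 × 460 × 14.6 × 0.859 = 9992 W
η = P_out / P_in = 7460 / 9992 = 0.747 = 74.7%

74.7 %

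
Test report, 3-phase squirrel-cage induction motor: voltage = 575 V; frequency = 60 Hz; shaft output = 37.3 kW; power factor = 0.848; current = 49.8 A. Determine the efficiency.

P_out = 37.3 kW = 37300 W
P_in = √3·V_L·I_L·cosφ = 1.732 × 575 × 49.8 × 0.848 = 42057 W
η = P_out / P_in = 37300 / 42057 = 0.887 = 88.7%

88.7 %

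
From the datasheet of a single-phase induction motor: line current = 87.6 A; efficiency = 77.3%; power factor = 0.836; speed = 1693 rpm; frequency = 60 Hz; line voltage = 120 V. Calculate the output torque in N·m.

38.3 N·m

P_in = V·I·cosφ = 120 × 87.6 × 0.836 = 8788 W
P_out = η·P_in = 0.773 × 8788 = 6793 W
n = 1693 rpm
ω = 2π×1693/60 = 177.3 rad/s
τ = P_out/ω = 6793/177.3 = 38.3 N·m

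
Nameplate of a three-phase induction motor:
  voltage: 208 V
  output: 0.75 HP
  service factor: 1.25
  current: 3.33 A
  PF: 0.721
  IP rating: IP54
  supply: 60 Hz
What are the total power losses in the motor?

P_in = √3·V·I·cosφ = 1.732×208×3.33×0.721 = 865 W
P_out = 0.75×746 = 560 W
Losses = P_in − P_out = 865 − 560 = 305 W

305 W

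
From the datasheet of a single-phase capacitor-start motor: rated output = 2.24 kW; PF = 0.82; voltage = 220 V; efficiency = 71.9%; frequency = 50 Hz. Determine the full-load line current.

17.3 A

P_out = 2.24 kW = 2240 W
P_in = P_out / η = 2240 / 0.719 = 3115 W
I = P_in / (V·cosφ) = 3115 / (220 × 0.82) = 17.3 A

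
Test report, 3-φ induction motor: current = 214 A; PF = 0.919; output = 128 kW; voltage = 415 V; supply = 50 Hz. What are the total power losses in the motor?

P_in = √3·V·I·cosφ = 1.732×415×214×0.919 = 141360 W
P_out = 128000 W
Losses = P_in − P_out = 141360 − 128000 = 13360 W

13400 W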